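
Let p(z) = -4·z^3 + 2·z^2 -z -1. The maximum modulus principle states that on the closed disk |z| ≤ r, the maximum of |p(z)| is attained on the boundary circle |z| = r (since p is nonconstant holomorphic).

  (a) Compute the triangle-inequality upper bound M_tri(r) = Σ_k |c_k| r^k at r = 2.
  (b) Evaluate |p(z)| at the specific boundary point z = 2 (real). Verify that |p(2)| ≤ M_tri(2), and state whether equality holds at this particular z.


Coefficients: c_0 = -1, c_1 = -1, c_2 = 2, c_3 = -4. Radius r = 2.
Part (a). Triangle bound: M_tri(r) = Σ_k |c_k| r^k
  = |-1|·2^0 + |-1|·2^1 + |2|·2^2 + |-4|·2^3
  = 1 + 2 + 8 + 32 = 43.
This bounds M(r) := max_{|z|=r} |p(z)| from above; equality holds iff all terms c_k z^k can be made to align in phase at a single z on |z|=r.
Part (b). At z = 2 (real, on the circle |z| = r):
  p(2) = (-1)·2^0 + (-1)·2^1 + (2)·2^2 + (-4)·2^3 = -27.
  |p(2)| = 27.
Check: |p(2)| = 27 ≤ 43 = M_tri(2). ✓ Equality does not hold at z = 2 (the coefficients have mixed signs, so the terms do not all align in phase there).

M_tri(2) = 43; |p(2)| = 27; equality at z=2: no.


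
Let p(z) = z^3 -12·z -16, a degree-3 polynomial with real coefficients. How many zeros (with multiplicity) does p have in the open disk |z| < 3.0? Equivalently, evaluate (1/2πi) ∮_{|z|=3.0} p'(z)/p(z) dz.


The zeros of p are: -2, -2, 4.
Their magnitudes are: 2, 2, 4.
Zeros with |z| < R = 3.0: -2, -2.
Count = 2.
By the argument principle, (1/2πi) ∮_{|z|=R} p'(z)/p(z) dz equals exactly this count.

Number of zeros inside |z| < 3.0: 2.


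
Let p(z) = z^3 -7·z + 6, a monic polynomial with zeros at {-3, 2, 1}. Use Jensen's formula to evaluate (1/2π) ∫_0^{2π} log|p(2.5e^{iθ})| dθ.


Zeros: -3, 1, 2; r = 2.5.
Inside |z| < r: 1, 2. Outside (|z| ≥ r): -3.
p(0) = 6, so log|p(0)| = log(6) = 1.7918.
Apply Jensen: I(r) = log|p(0)| + Σ_k log(r/|z_k|), summed over zeros inside |z| < r.
  log(r/|z_k|) for z_k = 2: log(2.5/2) = 0.2231
  log(r/|z_k|) for z_k = 1: log(2.5/1) = 0.9163
  Outside zeros (-3) contribute nothing to the Jensen sum.
Sum over inside zeros: 1.1394.
I(r) = log|p(0)| + (inside sum) = 1.7918 + 1.1394 = 2.9312.
Note: since some zeros are outside |z| ≤ r, the simplified n·log(r) form does NOT apply — only the inside zeros contribute.

I(r) ≈ 2.9312.


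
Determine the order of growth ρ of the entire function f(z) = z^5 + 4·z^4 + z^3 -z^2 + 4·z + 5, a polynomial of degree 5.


|f(z)| ≤ Σ|c_k|·r^k = O(r^5) as r → ∞. Polynomial growth is O(e^{r^ε}) for every ε > 0 (since r^5/e^{r^ε} → 0), so ρ ≤ ε for all ε > 0, i.e. ρ = 0. Every nonconstant polynomial has order 0.
Therefore ρ = 0.

Order ρ = 0.


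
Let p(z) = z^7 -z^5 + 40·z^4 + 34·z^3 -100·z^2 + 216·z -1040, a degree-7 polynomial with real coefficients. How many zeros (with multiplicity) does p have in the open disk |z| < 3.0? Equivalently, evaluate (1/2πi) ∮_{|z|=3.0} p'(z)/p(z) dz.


The zeros of p are: (2 + 3i), (2 - 3i), 2, (0 + 2i), (0 - 2i), (-3 + 1i), (-3 - 1i).
Their magnitudes are: 3.606, 3.606, 2, 2, 2, 3.162, 3.162.
Zeros with |z| < R = 3.0: 2, (0 + 2i), (0 - 2i).
Count = 3.
By the argument principle, (1/2πi) ∮_{|z|=R} p'(z)/p(z) dz equals exactly this count.

Number of zeros inside |z| < 3.0: 3.


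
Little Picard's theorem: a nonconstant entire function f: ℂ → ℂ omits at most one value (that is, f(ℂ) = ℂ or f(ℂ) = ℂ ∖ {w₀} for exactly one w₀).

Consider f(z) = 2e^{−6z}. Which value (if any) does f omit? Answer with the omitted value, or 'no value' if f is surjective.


Little Picard bounds the complement of f(ℂ) to at most one point.
e^{−6z} is never zero on ℂ, so 2·e^{−6z} takes every value in ℂ ∖ {0}. Adding 0 shifts the range to ℂ ∖ {0}. Thus f omits exactly the value 0.

Omitted value: 0.


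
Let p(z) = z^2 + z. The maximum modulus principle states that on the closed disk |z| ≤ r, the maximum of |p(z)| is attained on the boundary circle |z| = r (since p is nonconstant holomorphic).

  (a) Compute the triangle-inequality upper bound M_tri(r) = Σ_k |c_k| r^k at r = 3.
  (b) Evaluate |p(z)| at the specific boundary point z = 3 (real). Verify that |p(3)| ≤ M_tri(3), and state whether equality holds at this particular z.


Coefficients: c_0 = 0, c_1 = 1, c_2 = 1. Radius r = 3.
Part (a). Triangle bound: M_tri(r) = Σ_k |c_k| r^k
  = |0|·3^0 + |1|·3^1 + |1|·3^2
  = 0 + 3 + 9 = 12.
This bounds M(r) := max_{|z|=r} |p(z)| from above; equality holds iff all terms c_k z^k can be made to align in phase at a single z on |z|=r.
Part (b). At z = 3 (real, on the circle |z| = r):
  p(3) = (0)·3^0 + (1)·3^1 + (1)·3^2 = 12.
  |p(3)| = 12.
Since all nonzero coefficients share the same sign, |p(3)| = 12 = M_tri(3); the triangle bound is attained at z = 3, so in fact M(r) = 12.

M_tri(3) = 12; |p(3)| = 12; equality at z=3: yes.


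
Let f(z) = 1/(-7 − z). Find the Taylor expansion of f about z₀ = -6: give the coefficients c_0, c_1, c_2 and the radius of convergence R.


Let w = z − z₀, so z = z₀ + w.
Then -7 − z = -7 − (z₀ + w) = (-7 − z₀) − w = -1 − w.
f(z) = 1/(-1 − w) = (1/(-1)) · 1/(1 − w/(-1)) = Σ_{n≥0} w^n / (-1)^(n+1).
So c_n = 1/(-1)^(n+1):
  c_0 = 1/(-1)^1 = -1.
  c_1 = 1/(-1)^2 = 1.
  c_2 = 1/(-1)^3 = -1.
The series is valid for |w/d| < 1, i.e. |z − z₀| < |d|.
Radius of convergence: R = |-7 − z₀| = |-1| = 1 (distance from z₀ to the singularity z = -7).

c_0 = -1, c_1 = 1, c_2 = -1; R = 1.


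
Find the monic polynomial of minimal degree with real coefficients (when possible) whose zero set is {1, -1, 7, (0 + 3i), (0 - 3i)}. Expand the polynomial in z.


The polynomial is p(z) = ∏_{α ∈ S} (z − α), where S = {1, -1, 7, (0 + 3i), (0 - 3i)}.
Expanding the product yields: p(z) = z^5 -7·z^4 + 8·z^3 -56·z^2 -9·z + 63.
Note conjugate pairs combine to real quadratics: (z − (0+3i))(z − (0−3i)) = z² + 9.
The resulting polynomial has degree 5 and real coefficients as required.

p(z) = z^5 -7·z^4 + 8·z^3 -56·z^2 -9·z + 63.


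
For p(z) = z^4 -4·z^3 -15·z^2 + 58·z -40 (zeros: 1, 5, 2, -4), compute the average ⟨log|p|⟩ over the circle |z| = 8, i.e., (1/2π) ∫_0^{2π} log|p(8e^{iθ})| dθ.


Zeros: -4, 1, 2, 5; r = 8.
Inside |z| < r: -4, 1, 2, 5. Outside (|z| ≥ r): ∅.
p(0) = -40, so log|p(0)| = log(40) = 3.6889.
Apply Jensen: I(r) = log|p(0)| + Σ_k log(r/|z_k|), summed over zeros inside |z| < r.
  log(r/|z_k|) for z_k = 1: log(8/1) = 2.0794
  log(r/|z_k|) for z_k = 5: log(8/5) = 0.4700
  log(r/|z_k|) for z_k = 2: log(8/2) = 1.3863
  log(r/|z_k|) for z_k = -4: log(8/4) = 0.6931
Sum over inside zeros: 4.6289.
I(r) = log|p(0)| + (inside sum) = 3.6889 + 4.6289 = 8.3178.
Closed form (all zeros inside, monic): I(r) = n·log(r) = 4·log(8) = 8.3178. ✓

I(r) ≈ 8.3178.


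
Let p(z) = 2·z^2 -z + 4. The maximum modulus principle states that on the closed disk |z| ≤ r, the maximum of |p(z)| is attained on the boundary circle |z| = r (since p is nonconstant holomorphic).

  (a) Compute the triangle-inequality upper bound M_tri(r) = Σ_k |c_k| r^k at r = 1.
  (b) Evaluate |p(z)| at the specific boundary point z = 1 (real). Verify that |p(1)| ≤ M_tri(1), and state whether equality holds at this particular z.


Coefficients: c_0 = 4, c_1 = -1, c_2 = 2. Radius r = 1.
Part (a). Triangle bound: M_tri(r) = Σ_k |c_k| r^k
  = |4|·1^0 + |-1|·1^1 + |2|·1^2
  = 4 + 1 + 2 = 7.
This bounds M(r) := max_{|z|=r} |p(z)| from above; equality holds iff all terms c_k z^k can be made to align in phase at a single z on |z|=r.
Part (b). At z = 1 (real, on the circle |z| = r):
  p(1) = (4)·1^0 + (-1)·1^1 + (2)·1^2 = 5.
  |p(1)| = 5.
Check: |p(1)| = 5 ≤ 7 = M_tri(1). ✓ Equality does not hold at z = 1 (the coefficients have mixed signs, so the terms do not all align in phase there).

M_tri(1) = 7; |p(1)| = 5; equality at z=1: no.


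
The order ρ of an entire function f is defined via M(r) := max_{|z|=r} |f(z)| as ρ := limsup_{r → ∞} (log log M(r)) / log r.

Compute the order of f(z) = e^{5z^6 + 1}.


|e^{5z^6 + 1}| = e^{Re(5·z^6) + 1} ≤ e^{5|z|^6 + 1} = e^{5r^6 + 1} on |z| = r, so ρ ≤ 6. Choosing z on |z|=r so that 5·z^6 is real positive (always possible by picking arg z appropriately) gives |f(z)| = e^{5r^6 + 1}, matching the bound. The additive constant 1 does not affect log log M(r) ~ 6·log r. Hence ρ = 6.
Therefore ρ = 6.

Order ρ = 6.


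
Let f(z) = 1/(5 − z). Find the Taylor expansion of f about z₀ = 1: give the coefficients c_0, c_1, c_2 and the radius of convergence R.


Let w = z − z₀, so z = z₀ + w.
Then 5 − z = 5 − (z₀ + w) = (5 − z₀) − w = 4 − w.
f(z) = 1/(4 − w) = (1/(4)) · 1/(1 − w/(4)) = Σ_{n≥0} w^n / (4)^(n+1).
So c_n = 1/(4)^(n+1):
  c_0 = 1/(4)^1 = 1/4.
  c_1 = 1/(4)^2 = 1/16.
  c_2 = 1/(4)^3 = 1/64.
The series is valid for |w/d| < 1, i.e. |z − z₀| < |d|.
Radius of convergence: R = |5 − z₀| = |4| = 4 (distance from z₀ to the singularity z = 5).

c_0 = 1/4, c_1 = 1/16, c_2 = 1/64; R = 4.


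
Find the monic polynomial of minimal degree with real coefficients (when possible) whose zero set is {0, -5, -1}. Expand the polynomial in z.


The polynomial is p(z) = ∏_{α ∈ S} (z − α), where S = {0, -5, -1}.
Expanding the product yields: p(z) = z^3 + 6·z^2 + 5·z.
The resulting polynomial has degree 3 and real coefficients as required.

p(z) = z^3 + 6·z^2 + 5·z.


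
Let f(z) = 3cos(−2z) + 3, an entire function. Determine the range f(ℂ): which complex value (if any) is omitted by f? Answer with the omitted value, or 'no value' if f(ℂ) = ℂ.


Little Picard bounds the complement of f(ℂ) to at most one point.
cos is entire and surjective onto ℂ: for every w ∈ ℂ, cos(ζ) = w has a solution ζ ∈ ℂ (e.g., via the complex inverse arccos). With ζ = −2z this gives z = ζ/(-2). Then 3·cos(−2z) takes every value in 3·ℂ = ℂ, and adding 3 is a bijection of ℂ. So f is surjective and omits no value. (Note: only on the real line is cos bounded by [−1, 1].)

Omitted value: no value.


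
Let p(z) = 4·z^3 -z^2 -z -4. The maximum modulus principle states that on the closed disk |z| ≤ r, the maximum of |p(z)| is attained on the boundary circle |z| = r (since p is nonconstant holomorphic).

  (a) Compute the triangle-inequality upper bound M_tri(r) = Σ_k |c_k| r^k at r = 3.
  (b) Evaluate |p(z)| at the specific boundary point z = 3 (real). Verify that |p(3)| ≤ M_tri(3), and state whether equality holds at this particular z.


Coefficients: c_0 = -4, c_1 = -1, c_2 = -1, c_3 = 4. Radius r = 3.
Part (a). Triangle bound: M_tri(r) = Σ_k |c_k| r^k
  = |-4|·3^0 + |-1|·3^1 + |-1|·3^2 + |4|·3^3
  = 4 + 3 + 9 + 108 = 124.
This bounds M(r) := max_{|z|=r} |p(z)| from above; equality holds iff all terms c_k z^k can be made to align in phase at a single z on |z|=r.
Part (b). At z = 3 (real, on the circle |z| = r):
  p(3) = (-4)·3^0 + (-1)·3^1 + (-1)·3^2 + (4)·3^3 = 92.
  |p(3)| = 92.
Check: |p(3)| = 92 ≤ 124 = M_tri(3). ✓ Equality does not hold at z = 3 (the coefficients have mixed signs, so the terms do not all align in phase there).

M_tri(3) = 124; |p(3)| = 92; equality at z=3: no.


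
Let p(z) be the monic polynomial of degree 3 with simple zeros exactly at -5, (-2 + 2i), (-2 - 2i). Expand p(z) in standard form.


The polynomial is p(z) = ∏_{α ∈ S} (z − α), where S = {-5, (-2 + 2i), (-2 - 2i)}.
Expanding the product yields: p(z) = z^3 + 9·z^2 + 28·z + 40.
Note conjugate pairs combine to real quadratics: (z − (-2+2i))(z − (-2−2i)) = z² + 4z + 8.
The resulting polynomial has degree 3 and real coefficients as required.

p(z) = z^3 + 9·z^2 + 28·z + 40.


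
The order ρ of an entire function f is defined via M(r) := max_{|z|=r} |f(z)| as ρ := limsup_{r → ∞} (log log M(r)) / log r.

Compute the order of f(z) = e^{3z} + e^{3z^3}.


Each summand is entire of order 1 and 3 respectively (as in the single-exponential case). The order of a sum is at most the max of the orders, so ρ ≤ 3. For the lower bound: on |z|=r choose arg z so that 3z^3 is real positive; then |e^{3z^3}| = e^{3r^3} while |e^{3z}| ≤ e^{3r^1} = o(e^{3r^3}). So |f| ≥ e^{3r^3}(1 − o(1)) and ρ ≥ 3. Hence ρ = max(1, 3) = 3.
Therefore ρ = 3.

Order ρ = 3.


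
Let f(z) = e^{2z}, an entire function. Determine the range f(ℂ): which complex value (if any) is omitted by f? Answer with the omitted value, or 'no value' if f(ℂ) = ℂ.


Little Picard bounds the complement of f(ℂ) to at most one point.
e^{2z} is never zero on ℂ, so 1·e^{2z} takes every value in ℂ ∖ {0}. Adding 0 shifts the range to ℂ ∖ {0}. Thus f omits exactly the value 0.

Omitted value: 0.


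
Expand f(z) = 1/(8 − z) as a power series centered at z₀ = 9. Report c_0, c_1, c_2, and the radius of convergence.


Let w = z − z₀, so z = z₀ + w.
Then 8 − z = 8 − (z₀ + w) = (8 − z₀) − w = -1 − w.
f(z) = 1/(-1 − w) = (1/(-1)) · 1/(1 − w/(-1)) = Σ_{n≥0} w^n / (-1)^(n+1).
So c_n = 1/(-1)^(n+1):
  c_0 = 1/(-1)^1 = -1.
  c_1 = 1/(-1)^2 = 1.
  c_2 = 1/(-1)^3 = -1.
The series is valid for |w/d| < 1, i.e. |z − z₀| < |d|.
Radius of convergence: R = |8 − z₀| = |-1| = 1 (distance from z₀ to the singularity z = 8).

c_0 = -1, c_1 = 1, c_2 = -1; R = 1.


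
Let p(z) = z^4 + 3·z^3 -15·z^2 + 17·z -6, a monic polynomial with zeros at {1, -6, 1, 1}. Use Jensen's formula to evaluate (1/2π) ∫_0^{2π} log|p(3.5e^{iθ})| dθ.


Zeros: -6, 1, 1, 1; r = 3.5.
Inside |z| < r: 1, 1, 1. Outside (|z| ≥ r): -6.
p(0) = -6, so log|p(0)| = log(6) = 1.7918.
Apply Jensen: I(r) = log|p(0)| + Σ_k log(r/|z_k|), summed over zeros inside |z| < r.
  log(r/|z_k|) for z_k = 1: log(3.5/1) = 1.2528
  log(r/|z_k|) for z_k = 1: log(3.5/1) = 1.2528
  log(r/|z_k|) for z_k = 1: log(3.5/1) = 1.2528
  Outside zeros (-6) contribute nothing to the Jensen sum.
Sum over inside zeros: 3.7583.
I(r) = log|p(0)| + (inside sum) = 1.7918 + 3.7583 = 5.5500.
Note: since some zeros are outside |z| ≤ r, the simplified n·log(r) form does NOT apply — only the inside zeros contribute.

I(r) ≈ 5.5500.


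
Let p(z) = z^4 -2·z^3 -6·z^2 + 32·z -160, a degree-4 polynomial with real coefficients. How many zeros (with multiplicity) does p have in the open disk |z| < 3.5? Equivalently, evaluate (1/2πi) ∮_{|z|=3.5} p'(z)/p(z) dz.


The zeros of p are: 4, -4, (1 + 3i), (1 - 3i).
Their magnitudes are: 4, 4, 3.162, 3.162.
Zeros with |z| < R = 3.5: (1 + 3i), (1 - 3i).
Count = 2.
By the argument principle, (1/2πi) ∮_{|z|=R} p'(z)/p(z) dz equals exactly this count.

Number of zeros inside |z| < 3.5: 2.


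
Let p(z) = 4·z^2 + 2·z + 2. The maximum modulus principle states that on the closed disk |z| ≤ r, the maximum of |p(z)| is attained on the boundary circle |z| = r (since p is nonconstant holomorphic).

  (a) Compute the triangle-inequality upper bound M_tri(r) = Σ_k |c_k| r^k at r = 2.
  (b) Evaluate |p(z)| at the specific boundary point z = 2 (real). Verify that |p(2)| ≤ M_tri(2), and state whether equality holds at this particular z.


Coefficients: c_0 = 2, c_1 = 2, c_2 = 4. Radius r = 2.
Part (a). Triangle bound: M_tri(r) = Σ_k |c_k| r^k
  = |2|·2^0 + |2|·2^1 + |4|·2^2
  = 2 + 4 + 16 = 22.
This bounds M(r) := max_{|z|=r} |p(z)| from above; equality holds iff all terms c_k z^k can be made to align in phase at a single z on |z|=r.
Part (b). At z = 2 (real, on the circle |z| = r):
  p(2) = (2)·2^0 + (2)·2^1 + (4)·2^2 = 22.
  |p(2)| = 22.
Since all nonzero coefficients share the same sign, |p(2)| = 22 = M_tri(2); the triangle bound is attained at z = 2, so in fact M(r) = 22.

M_tri(2) = 22; |p(2)| = 22; equality at z=2: yes.


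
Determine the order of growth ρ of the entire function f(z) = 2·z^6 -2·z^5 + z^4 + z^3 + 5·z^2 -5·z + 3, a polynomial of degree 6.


|f(z)| ≤ Σ|c_k|·r^k = O(r^6) as r → ∞. Polynomial growth is O(e^{r^ε}) for every ε > 0 (since r^6/e^{r^ε} → 0), so ρ ≤ ε for all ε > 0, i.e. ρ = 0. Every nonconstant polynomial has order 0.
Therefore ρ = 0.

Order ρ = 0.


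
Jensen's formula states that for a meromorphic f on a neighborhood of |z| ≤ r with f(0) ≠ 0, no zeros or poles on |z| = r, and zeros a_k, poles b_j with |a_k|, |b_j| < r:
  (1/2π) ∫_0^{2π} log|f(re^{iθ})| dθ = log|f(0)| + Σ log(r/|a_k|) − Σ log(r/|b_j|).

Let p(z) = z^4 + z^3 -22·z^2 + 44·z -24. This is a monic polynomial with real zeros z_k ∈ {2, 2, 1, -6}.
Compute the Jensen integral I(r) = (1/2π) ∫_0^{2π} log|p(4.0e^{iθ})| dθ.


Zeros: -6, 1, 2, 2; r = 4.0.
Inside |z| < r: 1, 2, 2. Outside (|z| ≥ r): -6.
p(0) = -24, so log|p(0)| = log(24) = 3.1781.
Apply Jensen: I(r) = log|p(0)| + Σ_k log(r/|z_k|), summed over zeros inside |z| < r.
  log(r/|z_k|) for z_k = 2: log(4.0/2) = 0.6931
  log(r/|z_k|) for z_k = 2: log(4.0/2) = 0.6931
  log(r/|z_k|) for z_k = 1: log(4.0/1) = 1.3863
  Outside zeros (-6) contribute nothing to the Jensen sum.
Sum over inside zeros: 2.7726.
I(r) = log|p(0)| + (inside sum) = 3.1781 + 2.7726 = 5.9506.
Note: since some zeros are outside |z| ≤ r, the simplified n·log(r) form does NOT apply — only the inside zeros contribute.

I(r) ≈ 5.9506.


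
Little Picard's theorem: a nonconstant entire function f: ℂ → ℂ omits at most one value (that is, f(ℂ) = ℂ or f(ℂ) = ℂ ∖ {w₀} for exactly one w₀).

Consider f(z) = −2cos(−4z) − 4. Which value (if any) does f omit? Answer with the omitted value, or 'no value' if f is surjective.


Little Picard bounds the complement of f(ℂ) to at most one point.
cos is entire and surjective onto ℂ: for every w ∈ ℂ, cos(ζ) = w has a solution ζ ∈ ℂ (e.g., via the complex inverse arccos). With ζ = −4z this gives z = ζ/(-4). Then -2·cos(−4z) takes every value in -2·ℂ = ℂ, and adding -4 is a bijection of ℂ. So f is surjective and omits no value. (Note: only on the real line is cos bounded by [−1, 1].)

Omitted value: no value.


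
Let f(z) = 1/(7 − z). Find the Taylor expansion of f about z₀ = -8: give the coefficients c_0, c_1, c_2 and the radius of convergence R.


Let w = z − z₀, so z = z₀ + w.
Then 7 − z = 7 − (z₀ + w) = (7 − z₀) − w = 15 − w.
f(z) = 1/(15 − w) = (1/(15)) · 1/(1 − w/(15)) = Σ_{n≥0} w^n / (15)^(n+1).
So c_n = 1/(15)^(n+1):
  c_0 = 1/(15)^1 = 1/15.
  c_1 = 1/(15)^2 = 1/225.
  c_2 = 1/(15)^3 = 1/3375.
The series is valid for |w/d| < 1, i.e. |z − z₀| < |d|.
Radius of convergence: R = |7 − z₀| = |15| = 15 (distance from z₀ to the singularity z = 7).

c_0 = 1/15, c_1 = 1/225, c_2 = 1/3375; R = 15.


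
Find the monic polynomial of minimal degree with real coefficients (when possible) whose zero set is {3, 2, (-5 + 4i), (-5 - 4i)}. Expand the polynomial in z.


The polynomial is p(z) = ∏_{α ∈ S} (z − α), where S = {3, 2, (-5 + 4i), (-5 - 4i)}.
Expanding the product yields: p(z) = z^4 + 5·z^3 -3·z^2 -145·z + 246.
Note conjugate pairs combine to real quadratics: (z − (-5+4i))(z − (-5−4i)) = z² + 10z + 41.
The resulting polynomial has degree 4 and real coefficients as required.

p(z) = z^4 + 5·z^3 -3·z^2 -145·z + 246.


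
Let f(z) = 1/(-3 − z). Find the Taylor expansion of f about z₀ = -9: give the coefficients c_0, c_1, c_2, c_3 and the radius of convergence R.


Let w = z − z₀, so z = z₀ + w.
Then -3 − z = -3 − (z₀ + w) = (-3 − z₀) − w = 6 − w.
f(z) = 1/(6 − w) = (1/(6)) · 1/(1 − w/(6)) = Σ_{n≥0} w^n / (6)^(n+1).
So c_n = 1/(6)^(n+1):
  c_0 = 1/(6)^1 = 1/6.
  c_1 = 1/(6)^2 = 1/36.
  c_2 = 1/(6)^3 = 1/216.
  c_3 = 1/(6)^4 = 1/1296.
The series is valid for |w/d| < 1, i.e. |z − z₀| < |d|.
Radius of convergence: R = |-3 − z₀| = |6| = 6 (distance from z₀ to the singularity z = -3).

c_0 = 1/6, c_1 = 1/36, c_2 = 1/216, c_3 = 1/1296; R = 6.


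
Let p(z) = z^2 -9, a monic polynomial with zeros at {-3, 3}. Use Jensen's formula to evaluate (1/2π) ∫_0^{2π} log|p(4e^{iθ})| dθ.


Zeros: -3, 3; r = 4.
Inside |z| < r: -3, 3. Outside (|z| ≥ r): ∅.
p(0) = -9, so log|p(0)| = log(9) = 2.1972.
Apply Jensen: I(r) = log|p(0)| + Σ_k log(r/|z_k|), summed over zeros inside |z| < r.
  log(r/|z_k|) for z_k = -3: log(4/3) = 0.2877
  log(r/|z_k|) for z_k = 3: log(4/3) = 0.2877
Sum over inside zeros: 0.5754.
I(r) = log|p(0)| + (inside sum) = 2.1972 + 0.5754 = 2.7726.
Closed form (all zeros inside, monic): I(r) = n·log(r) = 2·log(4) = 2.7726. ✓

I(r) ≈ 2.7726.


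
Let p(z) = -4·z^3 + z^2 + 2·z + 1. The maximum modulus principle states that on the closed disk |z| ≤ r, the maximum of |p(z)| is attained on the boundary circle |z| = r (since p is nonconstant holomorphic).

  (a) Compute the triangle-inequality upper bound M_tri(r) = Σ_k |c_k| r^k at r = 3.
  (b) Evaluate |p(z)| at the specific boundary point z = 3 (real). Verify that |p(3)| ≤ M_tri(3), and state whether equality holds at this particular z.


Coefficients: c_0 = 1, c_1 = 2, c_2 = 1, c_3 = -4. Radius r = 3.
Part (a). Triangle bound: M_tri(r) = Σ_k |c_k| r^k
  = |1|·3^0 + |2|·3^1 + |1|·3^2 + |-4|·3^3
  = 1 + 6 + 9 + 108 = 124.
This bounds M(r) := max_{|z|=r} |p(z)| from above; equality holds iff all terms c_k z^k can be made to align in phase at a single z on |z|=r.
Part (b). At z = 3 (real, on the circle |z| = r):
  p(3) = (1)·3^0 + (2)·3^1 + (1)·3^2 + (-4)·3^3 = -92.
  |p(3)| = 92.
Check: |p(3)| = 92 ≤ 124 = M_tri(3). ✓ Equality does not hold at z = 3 (the coefficients have mixed signs, so the terms do not all align in phase there).

M_tri(3) = 124; |p(3)| = 92; equality at z=3: no.


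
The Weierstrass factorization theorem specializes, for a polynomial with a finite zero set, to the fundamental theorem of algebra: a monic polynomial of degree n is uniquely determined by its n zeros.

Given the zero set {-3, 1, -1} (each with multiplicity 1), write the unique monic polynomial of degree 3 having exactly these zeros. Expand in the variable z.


The polynomial is p(z) = ∏_{α ∈ S} (z − α), where S = {-3, 1, -1}.
Expanding the product yields: p(z) = z^3 + 3·z^2 -z -3.
The resulting polynomial has degree 3 and real coefficients as required.

p(z) = z^3 + 3·z^2 -z -3.


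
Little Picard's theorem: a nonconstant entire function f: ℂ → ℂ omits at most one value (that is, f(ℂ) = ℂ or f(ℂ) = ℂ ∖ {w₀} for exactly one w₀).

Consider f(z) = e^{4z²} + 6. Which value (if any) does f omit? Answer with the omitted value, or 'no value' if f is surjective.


Little Picard bounds the complement of f(ℂ) to at most one point.
The exponent g(z) = 4z² is a nonconstant polynomial, hence surjective onto ℂ. So e^{g(z)} takes every value in {e^w : w ∈ ℂ} = ℂ ∖ {0}. Adding 6 shifts the range to ℂ ∖ {6}. f omits exactly 6.

Omitted value: 6.


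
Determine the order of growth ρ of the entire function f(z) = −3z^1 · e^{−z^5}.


M(r) = max_{|z|=r} |-3|·|z|^1·|e^{−z^5}| = 3·r^1 · e^{1r^5} (the factors attain their maxima compatibly on |z|=r). Then log M(r) = log 3 + 1·log r + 1r^5, dominated by the last term, so log log M(r) ~ 5·log r. The polynomial factor -3z^1 contributes only a log r term and does not affect the order. ρ = 5.
Therefore ρ = 5.

Order ρ = 5.


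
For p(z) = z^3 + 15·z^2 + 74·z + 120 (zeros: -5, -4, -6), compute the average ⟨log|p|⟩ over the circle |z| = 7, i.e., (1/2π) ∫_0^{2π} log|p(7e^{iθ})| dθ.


Zeros: -6, -5, -4; r = 7.
Inside |z| < r: -6, -5, -4. Outside (|z| ≥ r): ∅.
p(0) = 120, so log|p(0)| = log(120) = 4.7875.
Apply Jensen: I(r) = log|p(0)| + Σ_k log(r/|z_k|), summed over zeros inside |z| < r.
  log(r/|z_k|) for z_k = -5: log(7/5) = 0.3365
  log(r/|z_k|) for z_k = -4: log(7/4) = 0.5596
  log(r/|z_k|) for z_k = -6: log(7/6) = 0.1542
Sum over inside zeros: 1.0502.
I(r) = log|p(0)| + (inside sum) = 4.7875 + 1.0502 = 5.8377.
Closed form (all zeros inside, monic): I(r) = n·log(r) = 3·log(7) = 5.8377. ✓

I(r) ≈ 5.8377.


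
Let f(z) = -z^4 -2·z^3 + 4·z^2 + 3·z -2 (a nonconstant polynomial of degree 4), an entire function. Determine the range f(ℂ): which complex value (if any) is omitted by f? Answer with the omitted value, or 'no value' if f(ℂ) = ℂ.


Little Picard bounds the complement of f(ℂ) to at most one point.
For every w ∈ ℂ, the equation p(z) − w = 0 is a nonconstant polynomial in z and hence has at least one root by the fundamental theorem of algebra. So p is surjective onto ℂ, omitting no value.

Omitted value: no value.


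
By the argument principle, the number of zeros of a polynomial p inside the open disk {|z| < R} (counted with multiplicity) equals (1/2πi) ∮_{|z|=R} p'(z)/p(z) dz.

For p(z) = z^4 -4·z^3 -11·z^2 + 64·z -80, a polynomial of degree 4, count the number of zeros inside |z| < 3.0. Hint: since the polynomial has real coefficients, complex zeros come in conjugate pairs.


The zeros of p are: 4, (2 + 1i), (2 - 1i), -4.
Their magnitudes are: 4, 2.236, 2.236, 4.
Zeros with |z| < R = 3.0: (2 + 1i), (2 - 1i).
Count = 2.
By the argument principle, (1/2πi) ∮_{|z|=R} p'(z)/p(z) dz equals exactly this count.

Number of zeros inside |z| < 3.0: 2.


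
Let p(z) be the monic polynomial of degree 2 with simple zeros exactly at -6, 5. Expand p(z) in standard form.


The polynomial is p(z) = ∏_{α ∈ S} (z − α), where S = {-6, 5}.
Expanding the product yields: p(z) = z^2 + z -30.
The resulting polynomial has degree 2 and real coefficients as required.

p(z) = z^2 + z -30.


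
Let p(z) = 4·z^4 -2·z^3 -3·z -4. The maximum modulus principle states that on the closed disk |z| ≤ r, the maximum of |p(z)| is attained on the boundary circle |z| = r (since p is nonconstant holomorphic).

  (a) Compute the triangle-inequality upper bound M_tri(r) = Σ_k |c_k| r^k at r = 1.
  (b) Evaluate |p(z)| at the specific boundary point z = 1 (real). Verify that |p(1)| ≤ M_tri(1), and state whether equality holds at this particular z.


Coefficients: c_0 = -4, c_1 = -3, c_2 = 0, c_3 = -2, c_4 = 4. Radius r = 1.
Part (a). Triangle bound: M_tri(r) = Σ_k |c_k| r^k
  = |-4|·1^0 + |-3|·1^1 + |0|·1^2 + |-2|·1^3 + |4|·1^4
  = 4 + 3 + 0 + 2 + 4 = 13.
This bounds M(r) := max_{|z|=r} |p(z)| from above; equality holds iff all terms c_k z^k can be made to align in phase at a single z on |z|=r.
Part (b). At z = 1 (real, on the circle |z| = r):
  p(1) = (-4)·1^0 + (-3)·1^1 + (0)·1^2 + (-2)·1^3 + (4)·1^4 = -5.
  |p(1)| = 5.
Check: |p(1)| = 5 ≤ 13 = M_tri(1). ✓ Equality does not hold at z = 1 (the coefficients have mixed signs, so the terms do not all align in phase there).

M_tri(1) = 13; |p(1)| = 5; equality at z=1: no.


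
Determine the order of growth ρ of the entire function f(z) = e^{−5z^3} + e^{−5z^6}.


Each summand is entire of order 3 and 6 respectively (as in the single-exponential case). The order of a sum is at most the max of the orders, so ρ ≤ 6. For the lower bound: on |z|=r choose arg z so that -5z^6 is real positive; then |e^{-5z^6}| = e^{5r^6} while |e^{-5z^3}| ≤ e^{5r^3} = o(e^{5r^6}). So |f| ≥ e^{5r^6}(1 − o(1)) and ρ ≥ 6. Hence ρ = max(3, 6) = 6.
Therefore ρ = 6.

Order ρ = 6.


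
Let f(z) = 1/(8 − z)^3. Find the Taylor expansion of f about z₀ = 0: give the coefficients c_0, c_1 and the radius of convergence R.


Let w = z − z₀, so z = z₀ + w.
Then 8 − z = 8 − (z₀ + w) = (8 − z₀) − w = 8 − w.
f(z) = 1/(8 − w)^3 = (1/(8)^3) · (1 − w/(8))^{−3}.
By the binomial series (1−u)^{−3} = Σ_{n≥0} C(n+2, 2) u^n for |u|<1, with u = w/(8):
  c_n = C(n+2, 2) / (8)^(n+3).
  c_0 = 1/(8)^3 = 1/512.
  c_1 = 3/(8)^4 = 3/4096.
The series is valid for |w/d| < 1, i.e. |z − z₀| < |d|.
Radius of convergence: R = |8 − z₀| = |8| = 8 (distance from z₀ to the singularity z = 8).

c_0 = 1/512, c_1 = 3/4096; R = 8.


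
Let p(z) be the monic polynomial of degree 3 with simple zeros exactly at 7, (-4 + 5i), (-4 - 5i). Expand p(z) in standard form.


The polynomial is p(z) = ∏_{α ∈ S} (z − α), where S = {7, (-4 + 5i), (-4 - 5i)}.
Expanding the product yields: p(z) = z^3 + z^2 -15·z -287.
Note conjugate pairs combine to real quadratics: (z − (-4+5i))(z − (-4−5i)) = z² + 8z + 41.
The resulting polynomial has degree 3 and real coefficients as required.

p(z) = z^3 + z^2 -15·z -287.


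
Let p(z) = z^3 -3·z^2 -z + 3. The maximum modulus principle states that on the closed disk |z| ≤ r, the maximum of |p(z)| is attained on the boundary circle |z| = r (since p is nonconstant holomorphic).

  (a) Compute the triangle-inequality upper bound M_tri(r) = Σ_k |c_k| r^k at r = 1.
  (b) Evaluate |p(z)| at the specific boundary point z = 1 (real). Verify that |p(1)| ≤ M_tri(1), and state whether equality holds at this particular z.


Coefficients: c_0 = 3, c_1 = -1, c_2 = -3, c_3 = 1. Radius r = 1.
Part (a). Triangle bound: M_tri(r) = Σ_k |c_k| r^k
  = |3|·1^0 + |-1|·1^1 + |-3|·1^2 + |1|·1^3
  = 3 + 1 + 3 + 1 = 8.
This bounds M(r) := max_{|z|=r} |p(z)| from above; equality holds iff all terms c_k z^k can be made to align in phase at a single z on |z|=r.
Part (b). At z = 1 (real, on the circle |z| = r):
  p(1) = (3)·1^0 + (-1)·1^1 + (-3)·1^2 + (1)·1^3 = 0.
  |p(1)| = 0.
Check: |p(1)| = 0 ≤ 8 = M_tri(1). ✓ Equality does not hold at z = 1 (the coefficients have mixed signs, so the terms do not all align in phase there).

M_tri(1) = 8; |p(1)| = 0; equality at z=1: no.


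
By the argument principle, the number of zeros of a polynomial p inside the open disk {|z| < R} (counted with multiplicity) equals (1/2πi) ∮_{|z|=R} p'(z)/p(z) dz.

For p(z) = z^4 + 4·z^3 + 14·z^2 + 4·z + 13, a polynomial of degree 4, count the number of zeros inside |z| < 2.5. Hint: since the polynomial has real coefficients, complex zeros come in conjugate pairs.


The zeros of p are: (-2 + 3i), (-2 - 3i), (0 + 1i), (0 - 1i).
Their magnitudes are: 3.606, 3.606, 1, 1.
Zeros with |z| < R = 2.5: (0 + 1i), (0 - 1i).
Count = 2.
By the argument principle, (1/2πi) ∮_{|z|=R} p'(z)/p(z) dz equals exactly this count.

Number of zeros inside |z| < 2.5: 2.


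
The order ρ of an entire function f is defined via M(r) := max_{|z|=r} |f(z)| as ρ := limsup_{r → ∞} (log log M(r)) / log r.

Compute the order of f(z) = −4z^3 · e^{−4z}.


M(r) = max_{|z|=r} |-4|·|z|^3·|e^{−4z}| = 4·r^3 · e^{4r^1} (the factors attain their maxima compatibly on |z|=r). Then log M(r) = log 4 + 3·log r + 4r^1, dominated by the last term, so log log M(r) ~ 1·log r. The polynomial factor -4z^3 contributes only a log r term and does not affect the order. ρ = 1.
Therefore ρ = 1.

Order ρ = 1.


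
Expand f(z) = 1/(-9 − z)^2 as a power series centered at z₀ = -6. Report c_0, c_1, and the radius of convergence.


Let w = z − z₀, so z = z₀ + w.
Then -9 − z = -9 − (z₀ + w) = (-9 − z₀) − w = -3 − w.
f(z) = 1/(-3 − w)^2 = (1/(-3)^2) · (1 − w/(-3))^{−2}.
By the binomial series (1−u)^{−2} = Σ_{n≥0} C(n+1, 1) u^n for |u|<1, with u = w/(-3):
  c_n = C(n+1, 1) / (-3)^(n+2).
  c_0 = 1/(-3)^2 = 1/9.
  c_1 = 2/(-3)^3 = -2/27.
The series is valid for |w/d| < 1, i.e. |z − z₀| < |d|.
Radius of convergence: R = |-9 − z₀| = |-3| = 3 (distance from z₀ to the singularity z = -9).

c_0 = 1/9, c_1 = -2/27; R = 3.


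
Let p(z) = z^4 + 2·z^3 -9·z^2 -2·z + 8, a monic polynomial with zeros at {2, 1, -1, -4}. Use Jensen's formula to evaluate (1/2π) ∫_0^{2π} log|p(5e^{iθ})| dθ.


Zeros: -4, -1, 1, 2; r = 5.
Inside |z| < r: -4, -1, 1, 2. Outside (|z| ≥ r): ∅.
p(0) = 8, so log|p(0)| = log(8) = 2.0794.
Apply Jensen: I(r) = log|p(0)| + Σ_k log(r/|z_k|), summed over zeros inside |z| < r.
  log(r/|z_k|) for z_k = 2: log(5/2) = 0.9163
  log(r/|z_k|) for z_k = 1: log(5/1) = 1.6094
  log(r/|z_k|) for z_k = -1: log(5/1) = 1.6094
  log(r/|z_k|) for z_k = -4: log(5/4) = 0.2231
Sum over inside zeros: 4.3583.
I(r) = log|p(0)| + (inside sum) = 2.0794 + 4.3583 = 6.4378.
Closed form (all zeros inside, monic): I(r) = n·log(r) = 4·log(5) = 6.4378. ✓

I(r) ≈ 6.4378.


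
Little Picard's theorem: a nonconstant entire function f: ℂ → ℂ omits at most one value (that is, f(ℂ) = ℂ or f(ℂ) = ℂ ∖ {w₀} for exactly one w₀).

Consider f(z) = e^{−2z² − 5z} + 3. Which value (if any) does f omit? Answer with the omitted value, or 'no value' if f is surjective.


Little Picard bounds the complement of f(ℂ) to at most one point.
The exponent g(z) = −2z² − 5z is a nonconstant polynomial, hence surjective onto ℂ. So e^{g(z)} takes every value in {e^w : w ∈ ℂ} = ℂ ∖ {0}. Adding 3 shifts the range to ℂ ∖ {3}. f omits exactly 3.

Omitted value: 3.


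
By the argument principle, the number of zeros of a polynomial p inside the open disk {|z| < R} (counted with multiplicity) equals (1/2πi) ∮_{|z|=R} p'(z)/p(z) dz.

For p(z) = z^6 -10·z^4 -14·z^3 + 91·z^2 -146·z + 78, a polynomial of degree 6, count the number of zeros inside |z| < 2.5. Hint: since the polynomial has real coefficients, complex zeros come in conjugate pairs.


The zeros of p are: (-3 + 2i), (-3 - 2i), 1, (1 + 1i), (1 - 1i), 3.
Their magnitudes are: 3.606, 3.606, 1, 1.414, 1.414, 3.
Zeros with |z| < R = 2.5: 1, (1 + 1i), (1 - 1i).
Count = 3.
By the argument principle, (1/2πi) ∮_{|z|=R} p'(z)/p(z) dz equals exactly this count.

Number of zeros inside |z| < 2.5: 3.


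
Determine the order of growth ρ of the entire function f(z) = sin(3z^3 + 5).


Write sin(w) = (e^{iw} ± e^{−iw})/(2 or 2i), so |sin(w)| ≤ e^{|w|}. With w = 3z^3 + 5, |w| ≤ 3r^3 + 5 on |z|=r, giving M(r) ≤ e^{3r^3 + 5} and ρ ≤ 3. For the lower bound, choose z on |z|=r with 3z^3 purely imaginary of modulus 3r^3; then |sin(3z^3 + 5)| grows like e^{3r^3}/2, so ρ ≥ 3. Hence ρ = 3.
Therefore ρ = 3.

Order ρ = 3.


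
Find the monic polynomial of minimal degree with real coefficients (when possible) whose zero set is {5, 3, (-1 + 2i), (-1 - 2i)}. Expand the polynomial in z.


The polynomial is p(z) = ∏_{α ∈ S} (z − α), where S = {5, 3, (-1 + 2i), (-1 - 2i)}.
Expanding the product yields: p(z) = z^4 -6·z^3 + 4·z^2 -10·z + 75.
Note conjugate pairs combine to real quadratics: (z − (-1+2i))(z − (-1−2i)) = z² + 2z + 5.
The resulting polynomial has degree 4 and real coefficients as required.

p(z) = z^4 -6·z^3 + 4·z^2 -10·z + 75.


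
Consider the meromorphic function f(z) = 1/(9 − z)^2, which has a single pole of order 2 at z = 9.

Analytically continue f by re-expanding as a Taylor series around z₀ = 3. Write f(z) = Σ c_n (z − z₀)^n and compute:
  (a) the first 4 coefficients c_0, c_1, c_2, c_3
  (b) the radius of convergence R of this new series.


Let w = z − z₀, so z = z₀ + w.
Then 9 − z = 9 − (z₀ + w) = (9 − z₀) − w = 6 − w.
f(z) = 1/(6 − w)^2 = (1/(6)^2) · (1 − w/(6))^{−2}.
By the binomial series (1−u)^{−2} = Σ_{n≥0} C(n+1, 1) u^n for |u|<1, with u = w/(6):
  c_n = C(n+1, 1) / (6)^(n+2).
  c_0 = 1/(6)^2 = 1/36.
  c_1 = 2/(6)^3 = 1/108.
  c_2 = 3/(6)^4 = 1/432.
  c_3 = 4/(6)^5 = 1/1944.
The series is valid for |w/d| < 1, i.e. |z − z₀| < |d|.
Radius of convergence: R = |9 − z₀| = |6| = 6 (distance from z₀ to the singularity z = 9).

c_0 = 1/36, c_1 = 1/108, c_2 = 1/432, c_3 = 1/1944; R = 6.


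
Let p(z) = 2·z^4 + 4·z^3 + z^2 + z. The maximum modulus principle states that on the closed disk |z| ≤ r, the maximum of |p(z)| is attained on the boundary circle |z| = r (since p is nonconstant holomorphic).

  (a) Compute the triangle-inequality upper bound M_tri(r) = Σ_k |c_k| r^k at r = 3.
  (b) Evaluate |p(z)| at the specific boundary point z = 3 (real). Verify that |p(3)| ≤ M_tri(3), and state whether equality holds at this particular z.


Coefficients: c_0 = 0, c_1 = 1, c_2 = 1, c_3 = 4, c_4 = 2. Radius r = 3.
Part (a). Triangle bound: M_tri(r) = Σ_k |c_k| r^k
  = |0|·3^0 + |1|·3^1 + |1|·3^2 + |4|·3^3 + |2|·3^4
  = 0 + 3 + 9 + 108 + 162 = 282.
This bounds M(r) := max_{|z|=r} |p(z)| from above; equality holds iff all terms c_k z^k can be made to align in phase at a single z on |z|=r.
Part (b). At z = 3 (real, on the circle |z| = r):
  p(3) = (0)·3^0 + (1)·3^1 + (1)·3^2 + (4)·3^3 + (2)·3^4 = 282.
  |p(3)| = 282.
Since all nonzero coefficients share the same sign, |p(3)| = 282 = M_tri(3); the triangle bound is attained at z = 3, so in fact M(r) = 282.

M_tri(3) = 282; |p(3)| = 282; equality at z=3: yes.


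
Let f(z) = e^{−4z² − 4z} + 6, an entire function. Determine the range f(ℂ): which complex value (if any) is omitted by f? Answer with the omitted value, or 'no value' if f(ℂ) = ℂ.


Little Picard bounds the complement of f(ℂ) to at most one point.
The exponent g(z) = −4z² − 4z is a nonconstant polynomial, hence surjective onto ℂ. So e^{g(z)} takes every value in {e^w : w ∈ ℂ} = ℂ ∖ {0}. Adding 6 shifts the range to ℂ ∖ {6}. f omits exactly 6.

Omitted value: 6.


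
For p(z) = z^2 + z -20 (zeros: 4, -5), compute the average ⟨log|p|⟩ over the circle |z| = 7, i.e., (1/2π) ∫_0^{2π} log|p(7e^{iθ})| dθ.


Zeros: -5, 4; r = 7.
Inside |z| < r: -5, 4. Outside (|z| ≥ r): ∅.
p(0) = -20, so log|p(0)| = log(20) = 2.9957.
Apply Jensen: I(r) = log|p(0)| + Σ_k log(r/|z_k|), summed over zeros inside |z| < r.
  log(r/|z_k|) for z_k = 4: log(7/4) = 0.5596
  log(r/|z_k|) for z_k = -5: log(7/5) = 0.3365
Sum over inside zeros: 0.8961.
I(r) = log|p(0)| + (inside sum) = 2.9957 + 0.8961 = 3.8918.
Closed form (all zeros inside, monic): I(r) = n·log(r) = 2·log(7) = 3.8918. ✓

I(r) ≈ 3.8918.


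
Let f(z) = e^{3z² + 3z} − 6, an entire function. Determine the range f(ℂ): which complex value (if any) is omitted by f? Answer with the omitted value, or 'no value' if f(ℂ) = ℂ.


Little Picard bounds the complement of f(ℂ) to at most one point.
The exponent g(z) = 3z² + 3z is a nonconstant polynomial, hence surjective onto ℂ. So e^{g(z)} takes every value in {e^w : w ∈ ℂ} = ℂ ∖ {0}. Adding -6 shifts the range to ℂ ∖ {-6}. f omits exactly -6.

Omitted value: -6.


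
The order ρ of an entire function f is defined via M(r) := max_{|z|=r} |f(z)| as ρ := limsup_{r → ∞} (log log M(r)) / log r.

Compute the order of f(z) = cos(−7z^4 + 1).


Write cos(w) = (e^{iw} ± e^{−iw})/(2 or 2i), so |cos(w)| ≤ e^{|w|}. With w = −7z^4 + 1, |w| ≤ 7r^4 + 1 on |z|=r, giving M(r) ≤ e^{7r^4 + 1} and ρ ≤ 4. For the lower bound, choose z on |z|=r with -7z^4 purely imaginary of modulus 7r^4; then |cos(−7z^4 + 1)| grows like e^{7r^4}/2, so ρ ≥ 4. Hence ρ = 4.
Therefore ρ = 4.

Order ρ = 4.


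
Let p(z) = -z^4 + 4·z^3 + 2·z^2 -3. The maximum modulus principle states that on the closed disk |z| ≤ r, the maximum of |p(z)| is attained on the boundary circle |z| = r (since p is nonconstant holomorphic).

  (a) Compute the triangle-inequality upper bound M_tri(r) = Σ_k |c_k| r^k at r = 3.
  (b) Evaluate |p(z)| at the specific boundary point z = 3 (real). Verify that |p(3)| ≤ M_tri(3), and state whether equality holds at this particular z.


Coefficients: c_0 = -3, c_1 = 0, c_2 = 2, c_3 = 4, c_4 = -1. Radius r = 3.
Part (a). Triangle bound: M_tri(r) = Σ_k |c_k| r^k
  = |-3|·3^0 + |0|·3^1 + |2|·3^2 + |4|·3^3 + |-1|·3^4
  = 3 + 0 + 18 + 108 + 81 = 210.
This bounds M(r) := max_{|z|=r} |p(z)| from above; equality holds iff all terms c_k z^k can be made to align in phase at a single z on |z|=r.
Part (b). At z = 3 (real, on the circle |z| = r):
  p(3) = (-3)·3^0 + (0)·3^1 + (2)·3^2 + (4)·3^3 + (-1)·3^4 = 42.
  |p(3)| = 42.
Check: |p(3)| = 42 ≤ 210 = M_tri(3). ✓ Equality does not hold at z = 3 (the coefficients have mixed signs, so the terms do not all align in phase there).

M_tri(3) = 210; |p(3)| = 42; equality at z=3: no.


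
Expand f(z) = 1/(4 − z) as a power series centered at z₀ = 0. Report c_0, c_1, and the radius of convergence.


Let w = z − z₀, so z = z₀ + w.
Then 4 − z = 4 − (z₀ + w) = (4 − z₀) − w = 4 − w.
f(z) = 1/(4 − w) = (1/(4)) · 1/(1 − w/(4)) = Σ_{n≥0} w^n / (4)^(n+1).
So c_n = 1/(4)^(n+1):
  c_0 = 1/(4)^1 = 1/4.
  c_1 = 1/(4)^2 = 1/16.
The series is valid for |w/d| < 1, i.e. |z − z₀| < |d|.
Radius of convergence: R = |4 − z₀| = |4| = 4 (distance from z₀ to the singularity z = 4).

c_0 = 1/4, c_1 = 1/16; R = 4.
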